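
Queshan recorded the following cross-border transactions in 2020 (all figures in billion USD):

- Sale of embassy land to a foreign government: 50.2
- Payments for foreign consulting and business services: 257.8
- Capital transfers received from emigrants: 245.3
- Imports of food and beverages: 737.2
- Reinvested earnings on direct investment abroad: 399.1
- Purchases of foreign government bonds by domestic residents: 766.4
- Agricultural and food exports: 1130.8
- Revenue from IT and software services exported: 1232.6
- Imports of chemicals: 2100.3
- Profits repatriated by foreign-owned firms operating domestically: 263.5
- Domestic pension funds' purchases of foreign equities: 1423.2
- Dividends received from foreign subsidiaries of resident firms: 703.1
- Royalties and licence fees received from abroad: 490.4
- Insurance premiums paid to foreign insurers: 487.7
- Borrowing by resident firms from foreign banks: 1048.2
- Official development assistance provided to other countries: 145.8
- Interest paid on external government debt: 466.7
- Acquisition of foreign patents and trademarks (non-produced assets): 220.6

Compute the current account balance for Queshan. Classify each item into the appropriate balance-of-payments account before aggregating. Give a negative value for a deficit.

Goods: -2100.3 - 737.2 + 1130.8 = -1706.7
Services: 490.4 - 487.7 + 1232.6 - 257.8 = 977.5
Primary income: -466.7 - 263.5 + 399.1 + 703.1 = 372.0
Secondary income: -145.8
Current account = (-1706.7) + 977.5 + 372.0 + (-145.8) = -503.0
(Excluded from the current account — capital account: sale of embassy land to a foreign government 50.2, capital transfers received from emigrants 245.3, acquisition of foreign patents and trademarks (non-produced assets) 220.6; financial account: purchases of foreign government bonds by domestic residents 766.4, domestic pension funds' purchases of foreign equities 1423.2, borrowing by resident firms from foreign banks 1048.2.)

-503.0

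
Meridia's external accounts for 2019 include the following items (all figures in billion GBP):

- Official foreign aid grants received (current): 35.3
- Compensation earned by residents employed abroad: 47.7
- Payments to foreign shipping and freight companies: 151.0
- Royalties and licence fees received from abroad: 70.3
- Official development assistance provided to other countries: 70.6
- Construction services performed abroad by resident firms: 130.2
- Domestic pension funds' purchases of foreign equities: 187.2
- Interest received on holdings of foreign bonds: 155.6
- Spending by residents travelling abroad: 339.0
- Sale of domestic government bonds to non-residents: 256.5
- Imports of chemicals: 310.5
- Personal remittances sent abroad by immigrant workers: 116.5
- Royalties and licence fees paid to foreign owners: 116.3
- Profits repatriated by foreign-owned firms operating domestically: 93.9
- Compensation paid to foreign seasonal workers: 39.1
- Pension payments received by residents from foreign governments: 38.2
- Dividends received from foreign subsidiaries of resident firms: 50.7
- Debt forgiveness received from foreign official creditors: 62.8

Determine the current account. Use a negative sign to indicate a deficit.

-708.9

Goods: -310.5
Services: 70.3 - 339.0 - 151.0 + 130.2 - 116.3 = -405.8
Primary income: 50.7 + 47.7 - 39.1 - 93.9 + 155.6 = 121.0
Secondary income: 35.3 + 38.2 - 116.5 - 70.6 = -113.6
Current account = (-310.5) + (-405.8) + 121.0 + (-113.6) = -708.9
(Excluded from the current account — financial account: domestic pension funds' purchases of foreign equities 187.2, sale of domestic government bonds to non-residents 256.5; capital account: debt forgiveness received from foreign official creditors 62.8.)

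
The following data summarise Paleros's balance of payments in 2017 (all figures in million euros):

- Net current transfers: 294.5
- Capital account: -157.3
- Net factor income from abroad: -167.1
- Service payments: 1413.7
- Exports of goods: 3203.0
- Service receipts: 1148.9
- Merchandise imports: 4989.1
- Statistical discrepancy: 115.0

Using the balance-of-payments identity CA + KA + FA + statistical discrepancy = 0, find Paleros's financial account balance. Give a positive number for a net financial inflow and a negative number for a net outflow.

1965.8

Goods balance = 3203.0 - 4989.1 = -1786.1
Services balance = 1148.9 - 1413.7 = -264.8
Trade balance (goods + services) = -1786.1 + (-264.8) = -2050.9
Net primary income = -167.1
Net secondary income = 294.5
Current account = -2050.9 + (-167.1) + 294.5 = -1923.5
Financial account = -(-1923.5 + (-157.3) + 115.0) = 1965.8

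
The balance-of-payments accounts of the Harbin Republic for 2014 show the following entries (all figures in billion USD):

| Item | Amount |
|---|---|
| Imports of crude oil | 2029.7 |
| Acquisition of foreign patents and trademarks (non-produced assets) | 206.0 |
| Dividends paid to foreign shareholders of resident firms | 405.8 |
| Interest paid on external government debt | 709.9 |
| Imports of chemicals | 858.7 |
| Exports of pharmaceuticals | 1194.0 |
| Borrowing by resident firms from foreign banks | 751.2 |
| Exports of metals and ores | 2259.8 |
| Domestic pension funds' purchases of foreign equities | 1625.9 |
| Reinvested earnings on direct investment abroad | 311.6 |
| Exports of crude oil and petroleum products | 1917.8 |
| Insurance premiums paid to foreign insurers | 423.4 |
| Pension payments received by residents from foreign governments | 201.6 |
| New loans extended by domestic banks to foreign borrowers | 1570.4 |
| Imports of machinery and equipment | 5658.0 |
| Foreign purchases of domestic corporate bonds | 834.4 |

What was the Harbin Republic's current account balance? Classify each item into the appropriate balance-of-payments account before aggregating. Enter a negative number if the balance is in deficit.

Goods: 2259.8 - 858.7 + 1194.0 - 2029.7 + 1917.8 - 5658.0 = -3174.8
Services: -423.4
Primary income: -709.9 - 405.8 + 311.6 = -804.1
Secondary income: 201.6
Current account = (-3174.8) + (-423.4) + (-804.1) + 201.6 = -4200.7
(Excluded from the current account — capital account: acquisition of foreign patents and trademarks (non-produced assets) 206.0; financial account: borrowing by resident firms from foreign banks 751.2, domestic pension funds' purchases of foreign equities 1625.9, new loans extended by domestic banks to foreign borrowers 1570.4, foreign purchases of domestic corporate bonds 834.4.)

-4200.7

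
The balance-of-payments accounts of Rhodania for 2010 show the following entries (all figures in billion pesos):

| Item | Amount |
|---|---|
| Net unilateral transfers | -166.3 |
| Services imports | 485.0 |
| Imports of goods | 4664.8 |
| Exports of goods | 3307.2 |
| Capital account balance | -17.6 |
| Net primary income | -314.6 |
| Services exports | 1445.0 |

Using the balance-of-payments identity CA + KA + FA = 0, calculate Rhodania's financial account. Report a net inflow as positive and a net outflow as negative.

Goods balance = 3307.2 - 4664.8 = -1357.6
Services balance = 1445.0 - 485.0 = 960.0
Trade balance (goods + services) = -1357.6 + 960.0 = -397.6
Net primary income = -314.6
Net secondary income = -166.3
Current account = -397.6 + (-314.6) + (-166.3) = -878.5
Financial account = -(-878.5 + (-17.6)) = 896.1

896.1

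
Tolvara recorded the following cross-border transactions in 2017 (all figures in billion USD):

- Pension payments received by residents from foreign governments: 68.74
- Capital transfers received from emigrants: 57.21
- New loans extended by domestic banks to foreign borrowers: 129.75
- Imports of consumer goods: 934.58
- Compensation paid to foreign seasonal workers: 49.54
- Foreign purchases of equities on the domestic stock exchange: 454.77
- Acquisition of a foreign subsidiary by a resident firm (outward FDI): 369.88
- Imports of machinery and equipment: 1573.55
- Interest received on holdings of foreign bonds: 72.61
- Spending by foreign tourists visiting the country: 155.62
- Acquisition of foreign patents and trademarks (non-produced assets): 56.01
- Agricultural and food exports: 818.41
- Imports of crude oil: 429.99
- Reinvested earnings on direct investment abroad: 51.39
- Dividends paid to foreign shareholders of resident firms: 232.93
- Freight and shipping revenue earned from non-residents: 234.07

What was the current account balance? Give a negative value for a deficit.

-1819.75

Goods: -934.58 - 429.99 + 818.41 - 1573.55 = -2119.71
Services: 234.07 + 155.62 = 389.69
Primary income: -49.54 + 72.61 + 51.39 - 232.93 = -158.47
Secondary income: 68.74
Current account = (-2119.71) + 389.69 + (-158.47) + 68.74 = -1819.75
(Excluded from the current account — capital account: capital transfers received from emigrants 57.21, acquisition of foreign patents and trademarks (non-produced assets) 56.01; financial account: new loans extended by domestic banks to foreign borrowers 129.75, foreign purchases of equities on the domestic stock exchange 454.77, acquisition of a foreign subsidiary by a resident firm (outward FDI) 369.88.)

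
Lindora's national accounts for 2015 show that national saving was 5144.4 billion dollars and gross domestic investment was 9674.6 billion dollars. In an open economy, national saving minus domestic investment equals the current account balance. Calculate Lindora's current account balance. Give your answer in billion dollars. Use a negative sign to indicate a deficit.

-4530.2

CA = S - I = 5144.4 - 9674.6 = -4530.2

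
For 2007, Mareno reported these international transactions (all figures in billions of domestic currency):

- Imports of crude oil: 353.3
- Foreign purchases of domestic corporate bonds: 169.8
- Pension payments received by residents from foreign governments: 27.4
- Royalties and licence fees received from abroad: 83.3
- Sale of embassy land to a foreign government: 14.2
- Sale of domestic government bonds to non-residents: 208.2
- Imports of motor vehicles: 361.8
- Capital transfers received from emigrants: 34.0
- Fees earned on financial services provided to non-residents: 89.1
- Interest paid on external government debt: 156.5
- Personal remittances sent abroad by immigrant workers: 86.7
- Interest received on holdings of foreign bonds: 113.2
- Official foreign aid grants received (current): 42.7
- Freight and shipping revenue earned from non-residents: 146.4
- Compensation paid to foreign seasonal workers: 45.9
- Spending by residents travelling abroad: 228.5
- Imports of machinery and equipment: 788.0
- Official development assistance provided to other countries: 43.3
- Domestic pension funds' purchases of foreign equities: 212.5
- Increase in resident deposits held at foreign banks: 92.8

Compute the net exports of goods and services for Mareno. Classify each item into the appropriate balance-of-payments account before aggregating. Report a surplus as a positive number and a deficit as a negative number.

Goods: -361.8 - 788.0 - 353.3 = -1503.1
Services: 83.3 + 89.1 + 146.4 - 228.5 = 90.3
Trade balance = -1503.1 + 90.3 = -1412.8
(Excluded from the trade balance — financial account: foreign purchases of domestic corporate bonds 169.8, sale of domestic government bonds to non-residents 208.2, domestic pension funds' purchases of foreign equities 212.5, increase in resident deposits held at foreign banks 92.8; secondary income: pension payments received by residents from foreign governments 27.4, personal remittances sent abroad by immigrant workers 86.7, official foreign aid grants received (current) 42.7, official development assistance provided to other countries 43.3; capital account: sale of embassy land to a foreign government 14.2, capital transfers received from emigrants 34.0; primary income: interest paid on external government debt 156.5, interest received on holdings of foreign bonds 113.2, compensation paid to foreign seasonal workers 45.9.)

-1412.8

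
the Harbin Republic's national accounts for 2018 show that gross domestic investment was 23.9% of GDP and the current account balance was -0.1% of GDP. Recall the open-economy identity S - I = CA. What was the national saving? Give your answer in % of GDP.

S = I + CA = 23.9 + (-0.1) = 23.8

23.8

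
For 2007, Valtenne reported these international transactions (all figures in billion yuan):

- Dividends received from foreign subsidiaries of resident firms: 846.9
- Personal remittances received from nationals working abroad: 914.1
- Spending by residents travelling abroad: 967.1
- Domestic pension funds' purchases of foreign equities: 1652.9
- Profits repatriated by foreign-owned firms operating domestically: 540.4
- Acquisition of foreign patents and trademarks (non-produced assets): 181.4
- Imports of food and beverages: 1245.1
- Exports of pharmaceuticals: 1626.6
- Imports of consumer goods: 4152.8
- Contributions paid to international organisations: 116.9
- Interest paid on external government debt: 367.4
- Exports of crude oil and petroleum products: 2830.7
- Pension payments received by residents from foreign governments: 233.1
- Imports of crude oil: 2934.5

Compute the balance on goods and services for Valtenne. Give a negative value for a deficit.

Goods: 1626.6 - 4152.8 + 2830.7 - 2934.5 - 1245.1 = -3875.1
Services: -967.1
Trade balance = -3875.1 + (-967.1) = -4842.2
(Excluded from the trade balance — primary income: dividends received from foreign subsidiaries of resident firms 846.9, profits repatriated by foreign-owned firms operating domestically 540.4, interest paid on external government debt 367.4; secondary income: personal remittances received from nationals working abroad 914.1, contributions paid to international organisations 116.9, pension payments received by residents from foreign governments 233.1; financial account: domestic pension funds' purchases of foreign equities 1652.9; capital account: acquisition of foreign patents and trademarks (non-produced assets) 181.4.)

-4842.2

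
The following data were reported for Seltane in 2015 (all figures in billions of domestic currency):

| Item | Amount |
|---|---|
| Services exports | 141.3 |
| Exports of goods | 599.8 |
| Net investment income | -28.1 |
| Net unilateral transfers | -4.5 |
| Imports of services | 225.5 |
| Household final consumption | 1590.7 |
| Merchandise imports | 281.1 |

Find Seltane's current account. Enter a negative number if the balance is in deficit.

201.9

Goods balance = 599.8 - 281.1 = 318.7
Services balance = 141.3 - 225.5 = -84.2
Trade balance (goods + services) = 318.7 + (-84.2) = 234.5
Net primary income = -28.1
Net secondary income = -4.5
Current account = 234.5 + (-28.1) + (-4.5) = 201.9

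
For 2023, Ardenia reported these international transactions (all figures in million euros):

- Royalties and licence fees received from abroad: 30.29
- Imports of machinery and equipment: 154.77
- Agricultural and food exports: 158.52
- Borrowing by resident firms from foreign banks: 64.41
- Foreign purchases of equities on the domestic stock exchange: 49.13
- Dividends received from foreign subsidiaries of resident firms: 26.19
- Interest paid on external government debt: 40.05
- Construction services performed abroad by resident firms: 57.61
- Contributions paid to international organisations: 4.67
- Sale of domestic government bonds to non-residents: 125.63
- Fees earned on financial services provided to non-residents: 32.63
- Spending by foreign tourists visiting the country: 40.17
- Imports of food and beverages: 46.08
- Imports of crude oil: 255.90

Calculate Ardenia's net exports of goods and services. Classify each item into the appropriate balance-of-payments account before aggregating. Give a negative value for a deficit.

-137.53

Goods: -255.90 + 158.52 - 154.77 - 46.08 = -298.23
Services: 32.63 + 57.61 + 30.29 + 40.17 = 160.70
Trade balance = -298.23 + 160.70 = -137.53
(Excluded from the trade balance — financial account: borrowing by resident firms from foreign banks 64.41, foreign purchases of equities on the domestic stock exchange 49.13, sale of domestic government bonds to non-residents 125.63; primary income: dividends received from foreign subsidiaries of resident firms 26.19, interest paid on external government debt 40.05; secondary income: contributions paid to international organisations 4.67.)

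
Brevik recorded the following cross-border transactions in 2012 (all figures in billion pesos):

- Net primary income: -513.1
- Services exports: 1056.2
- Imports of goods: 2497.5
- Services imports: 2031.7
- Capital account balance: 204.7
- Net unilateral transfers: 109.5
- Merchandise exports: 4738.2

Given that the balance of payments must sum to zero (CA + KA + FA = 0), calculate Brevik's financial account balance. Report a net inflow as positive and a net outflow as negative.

Goods balance = 4738.2 - 2497.5 = 2240.7
Services balance = 1056.2 - 2031.7 = -975.5
Trade balance (goods + services) = 2240.7 + (-975.5) = 1265.2
Net primary income = -513.1
Net secondary income = 109.5
Current account = 1265.2 + (-513.1) + 109.5 = 861.6
Financial account = -(861.6 + 204.7) = -1066.3

-1066.3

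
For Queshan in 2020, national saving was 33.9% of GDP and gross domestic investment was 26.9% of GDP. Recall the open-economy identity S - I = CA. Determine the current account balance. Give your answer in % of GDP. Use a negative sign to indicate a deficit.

7.0

CA = S - I = 33.9 - 26.9 = 7.0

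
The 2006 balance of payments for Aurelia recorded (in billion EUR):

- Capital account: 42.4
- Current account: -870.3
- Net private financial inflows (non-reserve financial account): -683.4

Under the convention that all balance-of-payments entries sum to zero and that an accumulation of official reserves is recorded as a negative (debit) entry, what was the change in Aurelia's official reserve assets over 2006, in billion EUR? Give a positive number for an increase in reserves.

-1511.3

Official reserve transactions balance = -((-870.3) + 42.4 + (-683.4)) = 1511.3
An accumulation of reserves is recorded as a debit (negative entry), so the change in the stock of reserves is the negative of that balance.
Change in official reserves = -(1511.3) = -1511.3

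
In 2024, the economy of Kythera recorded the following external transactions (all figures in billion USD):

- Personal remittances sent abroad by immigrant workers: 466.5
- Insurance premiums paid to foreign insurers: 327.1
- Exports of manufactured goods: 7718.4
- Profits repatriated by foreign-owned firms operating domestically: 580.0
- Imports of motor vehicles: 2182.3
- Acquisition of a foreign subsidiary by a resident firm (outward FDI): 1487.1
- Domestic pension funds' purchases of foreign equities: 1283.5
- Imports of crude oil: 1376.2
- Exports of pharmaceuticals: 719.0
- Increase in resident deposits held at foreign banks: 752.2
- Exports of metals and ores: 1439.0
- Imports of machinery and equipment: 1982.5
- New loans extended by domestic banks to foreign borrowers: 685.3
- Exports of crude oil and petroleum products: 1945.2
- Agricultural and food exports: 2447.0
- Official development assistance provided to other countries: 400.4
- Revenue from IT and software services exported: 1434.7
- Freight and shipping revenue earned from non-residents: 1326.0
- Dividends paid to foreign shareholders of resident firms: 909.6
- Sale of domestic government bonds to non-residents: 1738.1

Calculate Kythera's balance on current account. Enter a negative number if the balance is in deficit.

Goods: -1376.2 + 7718.4 + 719.0 - 2182.3 - 1982.5 + 1945.2 + 1439.0 + 2447.0 = 8727.6
Services: -327.1 + 1326.0 + 1434.7 = 2433.6
Primary income: -580.0 - 909.6 = -1489.6
Secondary income: -466.5 - 400.4 = -866.9
Current account = 8727.6 + 2433.6 + (-1489.6) + (-866.9) = 8804.7
(Excluded from the current account — financial account: acquisition of a foreign subsidiary by a resident firm (outward FDI) 1487.1, domestic pension funds' purchases of foreign equities 1283.5, increase in resident deposits held at foreign banks 752.2, new loans extended by domestic banks to foreign borrowers 685.3, sale of domestic government bonds to non-residents 1738.1.)

8804.7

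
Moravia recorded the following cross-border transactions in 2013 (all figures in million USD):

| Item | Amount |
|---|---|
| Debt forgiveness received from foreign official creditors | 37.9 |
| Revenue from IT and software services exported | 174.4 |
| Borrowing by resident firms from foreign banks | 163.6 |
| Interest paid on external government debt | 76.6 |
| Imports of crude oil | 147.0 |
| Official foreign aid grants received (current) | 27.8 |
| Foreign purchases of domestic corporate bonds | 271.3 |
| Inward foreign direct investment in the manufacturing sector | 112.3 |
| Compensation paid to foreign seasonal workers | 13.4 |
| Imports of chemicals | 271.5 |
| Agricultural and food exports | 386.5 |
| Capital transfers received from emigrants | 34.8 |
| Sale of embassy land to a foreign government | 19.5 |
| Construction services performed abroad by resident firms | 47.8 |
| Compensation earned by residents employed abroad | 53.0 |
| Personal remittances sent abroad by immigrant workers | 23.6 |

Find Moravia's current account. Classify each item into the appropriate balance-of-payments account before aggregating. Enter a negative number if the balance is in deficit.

Goods: 386.5 - 271.5 - 147.0 = -32.0
Services: 174.4 + 47.8 = 222.2
Primary income: 53.0 - 76.6 - 13.4 = -37.0
Secondary income: 27.8 - 23.6 = 4.2
Current account = (-32.0) + 222.2 + (-37.0) + 4.2 = 157.4
(Excluded from the current account — capital account: debt forgiveness received from foreign official creditors 37.9, capital transfers received from emigrants 34.8, sale of embassy land to a foreign government 19.5; financial account: borrowing by resident firms from foreign banks 163.6, foreign purchases of domestic corporate bonds 271.3, inward foreign direct investment in the manufacturing sector 112.3.)

157.4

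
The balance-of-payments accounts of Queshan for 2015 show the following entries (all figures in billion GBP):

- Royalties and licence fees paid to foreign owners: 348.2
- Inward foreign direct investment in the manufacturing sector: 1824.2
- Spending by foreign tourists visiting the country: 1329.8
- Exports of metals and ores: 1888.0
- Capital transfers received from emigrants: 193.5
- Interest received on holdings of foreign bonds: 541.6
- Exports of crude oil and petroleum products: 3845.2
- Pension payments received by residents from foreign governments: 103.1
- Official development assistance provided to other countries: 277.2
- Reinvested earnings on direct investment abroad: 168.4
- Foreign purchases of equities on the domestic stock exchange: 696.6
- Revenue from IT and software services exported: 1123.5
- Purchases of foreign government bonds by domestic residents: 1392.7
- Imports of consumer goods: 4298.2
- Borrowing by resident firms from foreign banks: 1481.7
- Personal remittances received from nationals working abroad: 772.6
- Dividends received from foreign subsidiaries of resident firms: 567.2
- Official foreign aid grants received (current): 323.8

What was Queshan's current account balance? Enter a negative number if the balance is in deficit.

Goods: -4298.2 + 1888.0 + 3845.2 = 1435.0
Services: 1329.8 - 348.2 + 1123.5 = 2105.1
Primary income: 567.2 + 541.6 + 168.4 = 1277.2
Secondary income: 323.8 + 772.6 + 103.1 - 277.2 = 922.3
Current account = 1435.0 + 2105.1 + 1277.2 + 922.3 = 5739.6
(Excluded from the current account — financial account: inward foreign direct investment in the manufacturing sector 1824.2, foreign purchases of equities on the domestic stock exchange 696.6, purchases of foreign government bonds by domestic residents 1392.7, borrowing by resident firms from foreign banks 1481.7; capital account: capital transfers received from emigrants 193.5.)

5739.6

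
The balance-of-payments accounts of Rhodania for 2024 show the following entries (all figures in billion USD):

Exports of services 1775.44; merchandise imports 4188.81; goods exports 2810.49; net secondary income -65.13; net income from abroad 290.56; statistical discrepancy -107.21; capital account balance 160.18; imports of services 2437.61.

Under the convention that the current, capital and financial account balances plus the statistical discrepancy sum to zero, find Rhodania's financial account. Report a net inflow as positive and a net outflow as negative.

1762.09

Goods balance = 2810.49 - 4188.81 = -1378.32
Services balance = 1775.44 - 2437.61 = -662.17
Trade balance (goods + services) = -1378.32 + (-662.17) = -2040.49
Net primary income = 290.56
Net secondary income = -65.13
Current account = -2040.49 + 290.56 + (-65.13) = -1815.06
Financial account = -(-1815.06 + 160.18 + (-107.21)) = 1762.09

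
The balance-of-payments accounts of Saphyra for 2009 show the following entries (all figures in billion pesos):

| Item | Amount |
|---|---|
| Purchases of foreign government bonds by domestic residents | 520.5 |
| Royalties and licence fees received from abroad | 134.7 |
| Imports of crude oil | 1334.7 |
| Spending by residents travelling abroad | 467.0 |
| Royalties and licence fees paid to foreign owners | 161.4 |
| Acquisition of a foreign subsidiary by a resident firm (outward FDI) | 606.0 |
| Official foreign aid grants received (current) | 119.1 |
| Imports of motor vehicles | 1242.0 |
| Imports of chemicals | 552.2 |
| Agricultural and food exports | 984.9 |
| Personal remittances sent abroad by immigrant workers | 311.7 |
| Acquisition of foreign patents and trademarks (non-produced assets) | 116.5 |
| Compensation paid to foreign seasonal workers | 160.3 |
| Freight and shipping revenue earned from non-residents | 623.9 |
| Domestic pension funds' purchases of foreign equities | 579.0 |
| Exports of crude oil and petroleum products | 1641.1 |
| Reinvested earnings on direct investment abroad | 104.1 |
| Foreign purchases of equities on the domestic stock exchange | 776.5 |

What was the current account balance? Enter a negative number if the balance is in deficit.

Goods: -1334.7 - 552.2 - 1242.0 + 984.9 + 1641.1 = -502.9
Services: -161.4 + 623.9 + 134.7 - 467.0 = 130.2
Primary income: -160.3 + 104.1 = -56.2
Secondary income: 119.1 - 311.7 = -192.6
Current account = (-502.9) + 130.2 + (-56.2) + (-192.6) = -621.5
(Excluded from the current account — financial account: purchases of foreign government bonds by domestic residents 520.5, acquisition of a foreign subsidiary by a resident firm (outward FDI) 606.0, domestic pension funds' purchases of foreign equities 579.0, foreign purchases of equities on the domestic stock exchange 776.5; capital account: acquisition of foreign patents and trademarks (non-produced assets) 116.5.)

-621.5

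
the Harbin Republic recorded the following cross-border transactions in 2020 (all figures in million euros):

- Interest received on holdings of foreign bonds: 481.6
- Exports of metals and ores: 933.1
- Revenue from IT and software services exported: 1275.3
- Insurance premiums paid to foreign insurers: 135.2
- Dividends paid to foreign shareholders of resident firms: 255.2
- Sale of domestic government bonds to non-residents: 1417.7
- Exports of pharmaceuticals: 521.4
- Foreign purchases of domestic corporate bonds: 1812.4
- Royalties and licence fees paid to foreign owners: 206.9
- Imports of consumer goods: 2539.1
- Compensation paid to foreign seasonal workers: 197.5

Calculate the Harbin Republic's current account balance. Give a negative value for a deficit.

Goods: -2539.1 + 521.4 + 933.1 = -1084.6
Services: -206.9 + 1275.3 - 135.2 = 933.2
Primary income: 481.6 - 255.2 - 197.5 = 28.9
Current account = (-1084.6) + 933.2 + 28.9 = -122.5
(Excluded from the current account — financial account: sale of domestic government bonds to non-residents 1417.7, foreign purchases of domestic corporate bonds 1812.4.)

-122.5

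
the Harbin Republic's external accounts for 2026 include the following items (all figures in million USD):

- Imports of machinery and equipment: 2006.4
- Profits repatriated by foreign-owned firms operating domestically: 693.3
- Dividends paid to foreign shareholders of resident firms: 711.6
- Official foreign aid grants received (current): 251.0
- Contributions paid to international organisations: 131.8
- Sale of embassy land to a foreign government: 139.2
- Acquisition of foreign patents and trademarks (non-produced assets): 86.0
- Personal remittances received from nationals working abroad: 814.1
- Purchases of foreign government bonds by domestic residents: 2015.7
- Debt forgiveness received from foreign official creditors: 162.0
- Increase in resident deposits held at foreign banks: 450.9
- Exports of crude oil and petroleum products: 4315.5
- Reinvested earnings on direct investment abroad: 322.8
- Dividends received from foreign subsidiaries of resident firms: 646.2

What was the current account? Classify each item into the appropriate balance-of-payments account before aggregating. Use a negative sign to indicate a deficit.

Goods: 4315.5 - 2006.4 = 2309.1
Primary income: -711.6 + 322.8 + 646.2 - 693.3 = -435.9
Secondary income: -131.8 + 251.0 + 814.1 = 933.3
Current account = 2309.1 + (-435.9) + 933.3 = 2806.5
(Excluded from the current account — capital account: sale of embassy land to a foreign government 139.2, acquisition of foreign patents and trademarks (non-produced assets) 86.0, debt forgiveness received from foreign official creditors 162.0; financial account: purchases of foreign government bonds by domestic residents 2015.7, increase in resident deposits held at foreign banks 450.9.)

2806.5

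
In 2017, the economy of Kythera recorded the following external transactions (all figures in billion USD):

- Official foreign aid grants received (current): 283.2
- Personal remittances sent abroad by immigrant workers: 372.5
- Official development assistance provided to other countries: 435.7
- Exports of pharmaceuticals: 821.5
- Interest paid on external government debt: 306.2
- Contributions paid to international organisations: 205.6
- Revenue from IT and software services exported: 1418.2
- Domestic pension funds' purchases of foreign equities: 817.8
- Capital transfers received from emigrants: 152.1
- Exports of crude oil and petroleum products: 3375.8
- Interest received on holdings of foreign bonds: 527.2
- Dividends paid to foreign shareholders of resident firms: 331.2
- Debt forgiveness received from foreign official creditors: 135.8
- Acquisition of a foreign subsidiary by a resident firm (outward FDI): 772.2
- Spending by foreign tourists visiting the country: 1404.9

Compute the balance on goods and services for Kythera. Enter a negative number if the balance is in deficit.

7020.4

Goods: 3375.8 + 821.5 = 4197.3
Services: 1418.2 + 1404.9 = 2823.1
Trade balance = 4197.3 + 2823.1 = 7020.4
(Excluded from the trade balance — secondary income: official foreign aid grants received (current) 283.2, personal remittances sent abroad by immigrant workers 372.5, official development assistance provided to other countries 435.7, contributions paid to international organisations 205.6; primary income: interest paid on external government debt 306.2, interest received on holdings of foreign bonds 527.2, dividends paid to foreign shareholders of resident firms 331.2; financial account: domestic pension funds' purchases of foreign equities 817.8, acquisition of a foreign subsidiary by a resident firm (outward FDI) 772.2; capital account: capital transfers received from emigrants 152.1, debt forgiveness received from foreign official creditors 135.8.)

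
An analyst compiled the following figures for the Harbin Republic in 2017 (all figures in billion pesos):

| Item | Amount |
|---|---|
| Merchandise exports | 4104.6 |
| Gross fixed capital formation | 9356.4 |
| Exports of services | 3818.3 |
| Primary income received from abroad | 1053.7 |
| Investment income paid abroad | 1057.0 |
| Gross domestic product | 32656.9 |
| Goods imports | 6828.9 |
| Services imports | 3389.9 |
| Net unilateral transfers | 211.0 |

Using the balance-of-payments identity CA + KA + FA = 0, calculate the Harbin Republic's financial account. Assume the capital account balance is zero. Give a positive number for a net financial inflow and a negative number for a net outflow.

Goods balance = 4104.6 - 6828.9 = -2724.3
Services balance = 3818.3 - 3389.9 = 428.4
Trade balance (goods + services) = -2724.3 + 428.4 = -2295.9
Net primary income = 1053.7 - 1057.0 = -3.3
Net secondary income = 211.0
Current account = -2295.9 + (-3.3) + 211.0 = -2088.2
Financial account = -(-2088.2) = 2088.2

2088.2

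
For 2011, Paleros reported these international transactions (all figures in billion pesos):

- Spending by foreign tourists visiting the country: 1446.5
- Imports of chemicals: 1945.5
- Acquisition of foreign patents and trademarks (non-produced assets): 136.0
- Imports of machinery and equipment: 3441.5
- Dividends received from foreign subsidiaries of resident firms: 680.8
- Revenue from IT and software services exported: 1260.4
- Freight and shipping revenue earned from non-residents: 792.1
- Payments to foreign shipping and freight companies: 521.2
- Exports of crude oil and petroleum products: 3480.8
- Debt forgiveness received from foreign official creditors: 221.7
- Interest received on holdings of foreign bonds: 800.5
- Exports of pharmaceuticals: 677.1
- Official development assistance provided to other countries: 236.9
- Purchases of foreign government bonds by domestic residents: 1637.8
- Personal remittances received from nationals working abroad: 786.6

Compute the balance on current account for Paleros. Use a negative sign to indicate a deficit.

3779.7

Goods: -3441.5 - 1945.5 + 3480.8 + 677.1 = -1229.1
Services: 1260.4 + 792.1 - 521.2 + 1446.5 = 2977.8
Primary income: 800.5 + 680.8 = 1481.3
Secondary income: 786.6 - 236.9 = 549.7
Current account = (-1229.1) + 2977.8 + 1481.3 + 549.7 = 3779.7
(Excluded from the current account — capital account: acquisition of foreign patents and trademarks (non-produced assets) 136.0, debt forgiveness received from foreign official creditors 221.7; financial account: purchases of foreign government bonds by domestic residents 1637.8.)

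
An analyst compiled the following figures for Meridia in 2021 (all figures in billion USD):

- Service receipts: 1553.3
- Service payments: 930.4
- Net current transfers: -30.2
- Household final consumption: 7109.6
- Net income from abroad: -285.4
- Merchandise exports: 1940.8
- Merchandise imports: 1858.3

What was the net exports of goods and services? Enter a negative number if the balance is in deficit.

Goods balance = 1940.8 - 1858.3 = 82.5
Services balance = 1553.3 - 930.4 = 622.9
Trade balance (goods + services) = 82.5 + 622.9 = 705.4

705.4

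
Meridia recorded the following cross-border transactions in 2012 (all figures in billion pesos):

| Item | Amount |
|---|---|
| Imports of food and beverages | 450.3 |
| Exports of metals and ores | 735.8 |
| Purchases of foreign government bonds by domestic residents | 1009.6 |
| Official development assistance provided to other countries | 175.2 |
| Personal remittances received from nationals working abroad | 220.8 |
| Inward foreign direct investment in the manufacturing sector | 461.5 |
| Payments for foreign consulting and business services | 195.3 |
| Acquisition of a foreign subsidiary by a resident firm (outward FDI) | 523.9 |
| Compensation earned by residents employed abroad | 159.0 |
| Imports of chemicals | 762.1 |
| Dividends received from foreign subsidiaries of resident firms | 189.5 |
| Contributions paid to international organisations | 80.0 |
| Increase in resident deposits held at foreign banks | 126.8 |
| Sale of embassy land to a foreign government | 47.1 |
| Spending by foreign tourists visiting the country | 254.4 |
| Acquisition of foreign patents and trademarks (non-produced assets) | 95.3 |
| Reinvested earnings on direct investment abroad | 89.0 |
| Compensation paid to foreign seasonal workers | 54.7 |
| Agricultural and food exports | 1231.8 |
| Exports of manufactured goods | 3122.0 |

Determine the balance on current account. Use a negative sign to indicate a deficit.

Goods: -450.3 + 1231.8 - 762.1 + 3122.0 + 735.8 = 3877.2
Services: 254.4 - 195.3 = 59.1
Primary income: 159.0 + 189.5 + 89.0 - 54.7 = 382.8
Secondary income: -80.0 - 175.2 + 220.8 = -34.4
Current account = 3877.2 + 59.1 + 382.8 + (-34.4) = 4284.7
(Excluded from the current account — financial account: purchases of foreign government bonds by domestic residents 1009.6, inward foreign direct investment in the manufacturing sector 461.5, acquisition of a foreign subsidiary by a resident firm (outward FDI) 523.9, increase in resident deposits held at foreign banks 126.8; capital account: sale of embassy land to a foreign government 47.1, acquisition of foreign patents and trademarks (non-produced assets) 95.3.)

4284.7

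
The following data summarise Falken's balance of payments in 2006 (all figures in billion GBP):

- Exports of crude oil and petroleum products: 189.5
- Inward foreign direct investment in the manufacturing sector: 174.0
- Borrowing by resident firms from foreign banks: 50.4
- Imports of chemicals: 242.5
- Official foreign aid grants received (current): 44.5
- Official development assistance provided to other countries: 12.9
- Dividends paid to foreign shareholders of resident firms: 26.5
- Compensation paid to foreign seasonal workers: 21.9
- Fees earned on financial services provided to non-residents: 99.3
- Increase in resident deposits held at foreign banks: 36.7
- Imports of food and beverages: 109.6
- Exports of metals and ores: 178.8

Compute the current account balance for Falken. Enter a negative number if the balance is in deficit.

Goods: 189.5 - 109.6 - 242.5 + 178.8 = 16.2
Services: 99.3
Primary income: -26.5 - 21.9 = -48.4
Secondary income: 44.5 - 12.9 = 31.6
Current account = 16.2 + 99.3 + (-48.4) + 31.6 = 98.7
(Excluded from the current account — financial account: inward foreign direct investment in the manufacturing sector 174.0, borrowing by resident firms from foreign banks 50.4, increase in resident deposits held at foreign banks 36.7.)

98.7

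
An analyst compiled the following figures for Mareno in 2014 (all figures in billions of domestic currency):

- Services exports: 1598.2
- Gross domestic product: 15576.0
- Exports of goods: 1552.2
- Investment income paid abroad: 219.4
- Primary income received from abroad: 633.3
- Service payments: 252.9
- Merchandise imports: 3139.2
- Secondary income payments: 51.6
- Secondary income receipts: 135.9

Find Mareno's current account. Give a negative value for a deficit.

Goods balance = 1552.2 - 3139.2 = -1587.0
Services balance = 1598.2 - 252.9 = 1345.3
Trade balance (goods + services) = -1587.0 + 1345.3 = -241.7
Net primary income = 633.3 - 219.4 = 413.9
Net secondary income = 135.9 - 51.6 = 84.3
Current account = -241.7 + 413.9 + 84.3 = 256.5

256.5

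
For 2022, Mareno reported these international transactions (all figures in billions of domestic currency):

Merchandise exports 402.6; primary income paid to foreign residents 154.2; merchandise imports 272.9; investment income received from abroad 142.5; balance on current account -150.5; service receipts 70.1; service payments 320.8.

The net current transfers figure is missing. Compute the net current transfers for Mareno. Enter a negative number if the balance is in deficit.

Current account = goods balance + services balance + net primary income + net secondary income
Sum of the known components = -132.7
Net current transfers = CA - (known components) = -150.5 - (-132.7) = -17.8

-17.8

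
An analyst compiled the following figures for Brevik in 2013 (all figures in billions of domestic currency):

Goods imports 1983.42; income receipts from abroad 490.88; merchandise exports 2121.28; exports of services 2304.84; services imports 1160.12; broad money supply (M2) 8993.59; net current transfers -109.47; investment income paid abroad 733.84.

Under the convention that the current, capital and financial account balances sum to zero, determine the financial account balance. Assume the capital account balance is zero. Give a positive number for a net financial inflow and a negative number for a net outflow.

-930.15

Goods balance = 2121.28 - 1983.42 = 137.86
Services balance = 2304.84 - 1160.12 = 1144.72
Trade balance (goods + services) = 137.86 + 1144.72 = 1282.58
Net primary income = 490.88 - 733.84 = -242.96
Net secondary income = -109.47
Current account = 1282.58 + (-242.96) + (-109.47) = 930.15
Financial account = -(930.15) = -930.15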